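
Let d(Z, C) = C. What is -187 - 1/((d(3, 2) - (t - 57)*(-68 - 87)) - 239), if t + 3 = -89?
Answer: -4363083/23332 ≈ -187.00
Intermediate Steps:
t = -92 (t = -3 - 89 = -92)
-187 - 1/((d(3, 2) - (t - 57)*(-68 - 87)) - 239) = -187 - 1/((2 - (-92 - 57)*(-68 - 87)) - 239) = -187 - 1/((2 - (-149)*(-155)) - 239) = -187 - 1/((2 - 1*23095) - 239) = -187 - 1/((2 - 23095) - 239) = -187 - 1/(-23093 - 239) = -187 - 1/(-23332) = -187 - 1*(-1/23332) = -187 + 1/23332 = -4363083/23332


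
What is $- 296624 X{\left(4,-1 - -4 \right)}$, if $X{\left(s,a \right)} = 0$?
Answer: $0$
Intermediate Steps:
$- 296624 X{\left(4,-1 - -4 \right)} = \left(-296624\right) 0 = 0$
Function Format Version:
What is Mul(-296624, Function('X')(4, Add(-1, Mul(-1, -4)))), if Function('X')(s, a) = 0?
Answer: 0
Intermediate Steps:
Mul(-296624, Function('X')(4, Add(-1, Mul(-1, -4)))) = Mul(-296624, 0) = 0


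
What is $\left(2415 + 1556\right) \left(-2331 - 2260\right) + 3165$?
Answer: $-18227696$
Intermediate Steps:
$\left(2415 + 1556\right) \left(-2331 - 2260\right) + 3165 = 3971 \left(-4591\right) + 3165 = -18230861 + 3165 = -18227696$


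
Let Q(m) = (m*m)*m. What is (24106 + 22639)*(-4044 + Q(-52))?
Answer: -6761757740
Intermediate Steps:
Q(m) = m**3 (Q(m) = m**2*m = m**3)
(24106 + 22639)*(-4044 + Q(-52)) = (24106 + 22639)*(-4044 + (-52)**3) = 46745*(-4044 - 140608) = 46745*(-144652) = -6761757740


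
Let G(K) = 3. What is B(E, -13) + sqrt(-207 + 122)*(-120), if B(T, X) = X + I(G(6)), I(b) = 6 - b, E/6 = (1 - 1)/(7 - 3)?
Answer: -10 - 120*I*sqrt(85) ≈ -10.0 - 1106.3*I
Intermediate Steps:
E = 0 (E = 6*((1 - 1)/(7 - 3)) = 6*(0/4) = 6*(0*(1/4)) = 6*0 = 0)
B(T, X) = 3 + X (B(T, X) = X + (6 - 1*3) = X + (6 - 3) = X + 3 = 3 + X)
B(E, -13) + sqrt(-207 + 122)*(-120) = (3 - 13) + sqrt(-207 + 122)*(-120) = -10 + sqrt(-85)*(-120) = -10 + (I*sqrt(85))*(-120) = -10 - 120*I*sqrt(85)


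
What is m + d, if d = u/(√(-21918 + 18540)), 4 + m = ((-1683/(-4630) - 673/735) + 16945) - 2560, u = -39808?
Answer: 9787476613/680610 + 19904*I*√3378/1689 ≈ 14380.0 + 684.92*I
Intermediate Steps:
m = 9787476613/680610 (m = -4 + (((-1683/(-4630) - 673/735) + 16945) - 2560) = -4 + (((-1683*(-1/4630) - 673*1/735) + 16945) - 2560) = -4 + (((1683/4630 - 673/735) + 16945) - 2560) = -4 + ((-375797/680610 + 16945) - 2560) = -4 + (11532560653/680610 - 2560) = -4 + 9790199053/680610 = 9787476613/680610 ≈ 14380.)
d = 19904*I*√3378/1689 (d = -39808/√(-21918 + 18540) = -39808*(-I*√3378/3378) = -(-19904)*I*√3378/1689 = 19904*I*√3378/1689 ≈ 684.92*I)
m + d = 9787476613/680610 + 19904*I*√3378/1689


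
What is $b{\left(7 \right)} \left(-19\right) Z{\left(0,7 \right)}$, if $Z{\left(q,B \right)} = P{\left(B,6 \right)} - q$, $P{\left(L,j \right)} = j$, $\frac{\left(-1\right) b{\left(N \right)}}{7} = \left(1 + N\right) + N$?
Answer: $11970$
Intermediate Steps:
$b{\left(N \right)} = -7 - 14 N$ ($b{\left(N \right)} = - 7 \left(\left(1 + N\right) + N\right) = - 7 \left(1 + 2 N\right) = -7 - 14 N$)
$Z{\left(q,B \right)} = 6 - q$
$b{\left(7 \right)} \left(-19\right) Z{\left(0,7 \right)} = \left(-7 - 98\right) \left(-19\right) \left(6 - 0\right) = \left(-7 - 98\right) \left(-19\right) \left(6 + 0\right) = \left(-105\right) \left(-19\right) 6 = 1995 \cdot 6 = 11970$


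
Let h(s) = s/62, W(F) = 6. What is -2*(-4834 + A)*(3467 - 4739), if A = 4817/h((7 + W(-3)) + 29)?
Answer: 40545424/7 ≈ 5.7922e+6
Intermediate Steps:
h(s) = s/62 (h(s) = s*(1/62) = s/62)
A = 149327/21 (A = 4817/((((7 + 6) + 29)/62)) = 4817/(((13 + 29)/62)) = 4817/(((1/62)*42)) = 4817/(21/31) = 4817*(31/21) = 149327/21 ≈ 7110.8)
-2*(-4834 + A)*(3467 - 4739) = -2*(-4834 + 149327/21)*(3467 - 4739) = -95626*(-1272)/21 = -2*(-20272712/7) = 40545424/7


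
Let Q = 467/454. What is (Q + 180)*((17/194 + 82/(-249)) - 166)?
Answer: -660000320077/21930924 ≈ -30095.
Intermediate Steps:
Q = 467/454 (Q = 467*(1/454) = 467/454 ≈ 1.0286)
(Q + 180)*((17/194 + 82/(-249)) - 166) = (467/454 + 180)*((17/194 + 82/(-249)) - 166) = 82187*((17*(1/194) + 82*(-1/249)) - 166)/454 = 82187*((17/194 - 82/249) - 166)/454 = 82187*(-11675/48306 - 166)/454 = (82187/454)*(-8030471/48306) = -660000320077/21930924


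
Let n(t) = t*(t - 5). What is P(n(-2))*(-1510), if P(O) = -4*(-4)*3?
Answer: -72480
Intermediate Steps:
n(t) = t*(-5 + t)
P(O) = 48 (P(O) = 16*3 = 48)
P(n(-2))*(-1510) = 48*(-1510) = -72480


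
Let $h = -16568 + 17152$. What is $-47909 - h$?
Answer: $-48493$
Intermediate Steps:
$h = 584$
$-47909 - h = -47909 - 584 = -48493$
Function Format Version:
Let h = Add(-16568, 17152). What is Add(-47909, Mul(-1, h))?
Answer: -48493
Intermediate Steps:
h = 584
Add(-47909, Mul(-1, h)) = Add(-47909, Mul(-1, 584)) = Add(-47909, -584) = -48493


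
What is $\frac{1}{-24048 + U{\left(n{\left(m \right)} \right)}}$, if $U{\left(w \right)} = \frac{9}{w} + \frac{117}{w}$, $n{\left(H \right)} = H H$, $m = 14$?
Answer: $- \frac{14}{336663} \approx -4.1585 \cdot 10^{-5}$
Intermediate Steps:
$n{\left(H \right)} = H^{2}$
$U{\left(w \right)} = \frac{126}{w}$
$\frac{1}{-24048 + U{\left(n{\left(m \right)} \right)}} = \frac{1}{-24048 + \frac{126}{14^{2}}} = \frac{1}{-24048 + \frac{126}{196}} = \frac{1}{-24048 + 126 \cdot \frac{1}{196}} = \frac{1}{-24048 + \frac{9}{14}} = \frac{1}{- \frac{336663}{14}} = - \frac{14}{336663}$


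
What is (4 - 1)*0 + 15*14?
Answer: 210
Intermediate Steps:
(4 - 1)*0 + 15*14 = 3*0 + 210 = 0 + 210 = 210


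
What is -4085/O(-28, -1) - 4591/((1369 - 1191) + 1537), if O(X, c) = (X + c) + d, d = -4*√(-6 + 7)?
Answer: 6854272/56595 ≈ 121.11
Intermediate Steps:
d = -4 (d = -4*√1 = -4*1 = -4)
O(X, c) = -4 + X + c (O(X, c) = (X + c) - 4 = -4 + X + c)
-4085/O(-28, -1) - 4591/((1369 - 1191) + 1537) = -4085/(-4 - 28 - 1) - 4591/((1369 - 1191) + 1537) = -4085/(-33) - 4591/(178 + 1537) = -4085*(-1/33) - 4591/1715 = 4085/33 - 4591*1/1715 = 4085/33 - 4591/1715 = 6854272/56595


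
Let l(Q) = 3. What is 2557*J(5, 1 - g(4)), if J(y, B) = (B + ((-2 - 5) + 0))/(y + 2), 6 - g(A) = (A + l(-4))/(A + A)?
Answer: -227573/56 ≈ -4063.8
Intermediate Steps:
g(A) = 6 - (3 + A)/(2*A) (g(A) = 6 - (A + 3)/(A + A) = 6 - (3 + A)/(2*A))
J(y, B) = (-7 + B)/(2 + y) (J(y, B) = (B + (-7 + 0))/(2 + y) = (B - 7)/(2 + y) = (-7 + B)/(2 + y))
2557*J(5, 1 - g(4)) = 2557*((-7 + (1 - (-3 + 11*4)/(2*4)))/(2 + 5)) = 2557*((-7 + (1 - (-3 + 44)/(2*4)))/7) = 2557*((-7 + (1 - 41/(2*4)))/7) = 2557*((-7 + (1 - 1*41/8))/7) = 2557*((-7 + (1 - 41/8))/7) = 2557*((-7 - 33/8)/7) = 2557*((⅐)*(-89/8)) = 2557*(-89/56) = -227573/56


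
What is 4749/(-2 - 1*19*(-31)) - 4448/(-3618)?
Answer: 9896429/1061883 ≈ 9.3197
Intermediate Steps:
4749/(-2 - 1*19*(-31)) - 4448/(-3618) = 4749/(-2 - 19*(-31)) - 4448*(-1/3618) = 4749/(-2 + 589) + 2224/1809 = 4749/587 + 2224/1809 = 9896429/1061883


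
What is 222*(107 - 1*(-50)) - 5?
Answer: 34849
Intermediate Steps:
222*(107 - 1*(-50)) - 5 = 222*(107 + 50) - 5 = 222*157 - 5 = 34854 - 5 = 34849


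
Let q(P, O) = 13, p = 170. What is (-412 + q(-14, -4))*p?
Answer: -67830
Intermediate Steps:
(-412 + q(-14, -4))*p = (-412 + 13)*170 = -399*170 = -67830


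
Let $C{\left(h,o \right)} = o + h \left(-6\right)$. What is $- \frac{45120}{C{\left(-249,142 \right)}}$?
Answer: $- \frac{11280}{409} \approx -27.579$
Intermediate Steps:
$C{\left(h,o \right)} = o - 6 h$
$- \frac{45120}{C{\left(-249,142 \right)}} = - \frac{45120}{142 - -1494} = - \frac{45120}{142 + 1494} = - \frac{45120}{1636} = \left(-45120\right) \frac{1}{1636} = - \frac{11280}{409}$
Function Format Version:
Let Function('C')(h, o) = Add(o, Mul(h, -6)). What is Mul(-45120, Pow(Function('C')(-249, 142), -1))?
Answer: Rational(-11280, 409) ≈ -27.579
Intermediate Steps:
Function('C')(h, o) = Add(o, Mul(-6, h))
Mul(-45120, Pow(Function('C')(-249, 142), -1)) = Mul(-45120, Pow(Add(142, Mul(-6, -249)), -1)) = Mul(-45120, Pow(Add(142, 1494), -1)) = Mul(-45120, Pow(1636, -1)) = Mul(-45120, Rational(1, 1636)) = Rational(-11280, 409)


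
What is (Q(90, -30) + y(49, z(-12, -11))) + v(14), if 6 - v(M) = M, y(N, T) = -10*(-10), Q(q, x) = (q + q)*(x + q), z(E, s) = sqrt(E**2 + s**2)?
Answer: 10892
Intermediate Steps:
Q(q, x) = 2*q*(q + x) (Q(q, x) = (2*q)*(q + x) = 2*q*(q + x))
y(N, T) = 100
v(M) = 6 - M
(Q(90, -30) + y(49, z(-12, -11))) + v(14) = (2*90*(90 - 30) + 100) + (6 - 1*14) = (2*90*60 + 100) + (6 - 14) = (10800 + 100) - 8 = 10900 - 8 = 10892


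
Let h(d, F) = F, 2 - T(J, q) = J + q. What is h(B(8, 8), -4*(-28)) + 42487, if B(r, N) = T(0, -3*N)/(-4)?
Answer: 42599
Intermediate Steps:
T(J, q) = 2 - J - q (T(J, q) = 2 - (J + q) = 2 + (-J - q) = 2 - J - q)
B(r, N) = -½ - 3*N/4 (B(r, N) = (2 - 1*0 - (-3)*N)/(-4) = (2 + 0 + 3*N)*(-¼) = (2 + 3*N)*(-¼) = -½ - 3*N/4)
h(B(8, 8), -4*(-28)) + 42487 = -4*(-28) + 42487 = 112 + 42487 = 42599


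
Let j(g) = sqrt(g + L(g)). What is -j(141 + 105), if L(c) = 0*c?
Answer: -sqrt(246) ≈ -15.684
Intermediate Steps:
L(c) = 0
j(g) = sqrt(g) (j(g) = sqrt(g + 0) = sqrt(g))
-j(141 + 105) = -sqrt(141 + 105) = -sqrt(246)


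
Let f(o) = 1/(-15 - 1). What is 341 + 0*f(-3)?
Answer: 341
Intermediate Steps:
f(o) = -1/16 (f(o) = 1/(-16) = -1/16)
341 + 0*f(-3) = 341 + 0*(-1/16) = 341 + 0 = 341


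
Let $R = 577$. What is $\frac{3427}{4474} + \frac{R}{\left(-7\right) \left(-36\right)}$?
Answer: $\frac{1722551}{563724} \approx 3.0557$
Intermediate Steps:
$\frac{3427}{4474} + \frac{R}{\left(-7\right) \left(-36\right)} = \frac{3427}{4474} + \frac{577}{\left(-7\right) \left(-36\right)} = 3427 \cdot \frac{1}{4474} + \frac{577}{252} = \frac{3427}{4474} + 577 \cdot \frac{1}{252} = \frac{3427}{4474} + \frac{577}{252} = \frac{1722551}{563724}$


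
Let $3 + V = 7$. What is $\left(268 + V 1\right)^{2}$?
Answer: $73984$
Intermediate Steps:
$V = 4$ ($V = -3 + 7 = 4$)
$\left(268 + V 1\right)^{2} = \left(268 + 4 \cdot 1\right)^{2} = \left(268 + 4\right)^{2} = 272^{2} = 73984$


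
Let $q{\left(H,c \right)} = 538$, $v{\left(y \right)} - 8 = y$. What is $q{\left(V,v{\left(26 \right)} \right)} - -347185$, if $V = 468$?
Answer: $347723$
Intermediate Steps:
$v{\left(y \right)} = 8 + y$
$q{\left(V,v{\left(26 \right)} \right)} - -347185 = 538 - -347185 = 538 + 347185 = 347723$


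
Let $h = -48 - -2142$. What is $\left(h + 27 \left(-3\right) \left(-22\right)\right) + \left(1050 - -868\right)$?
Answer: $5794$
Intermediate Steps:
$h = 2094$ ($h = -48 + 2142 = 2094$)
$\left(h + 27 \left(-3\right) \left(-22\right)\right) + \left(1050 - -868\right) = \left(2094 + 27 \left(-3\right) \left(-22\right)\right) + \left(1050 - -868\right) = \left(2094 - -1782\right) + \left(1050 + 868\right) = \left(2094 + 1782\right) + 1918 = 3876 + 1918 = 5794$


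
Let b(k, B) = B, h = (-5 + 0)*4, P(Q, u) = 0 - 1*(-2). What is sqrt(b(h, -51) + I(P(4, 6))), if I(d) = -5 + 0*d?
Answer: 2*I*sqrt(14) ≈ 7.4833*I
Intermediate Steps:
P(Q, u) = 2 (P(Q, u) = 0 + 2 = 2)
h = -20 (h = -5*4 = -20)
I(d) = -5 (I(d) = -5 + 0 = -5)
sqrt(b(h, -51) + I(P(4, 6))) = sqrt(-51 - 5) = sqrt(-56) = 2*I*sqrt(14)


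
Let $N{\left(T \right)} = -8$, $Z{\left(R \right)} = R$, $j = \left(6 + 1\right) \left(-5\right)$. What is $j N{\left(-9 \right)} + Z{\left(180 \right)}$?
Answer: $460$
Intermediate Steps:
$j = -35$ ($j = 7 \left(-5\right) = -35$)
$j N{\left(-9 \right)} + Z{\left(180 \right)} = \left(-35\right) \left(-8\right) + 180 = 280 + 180 = 460$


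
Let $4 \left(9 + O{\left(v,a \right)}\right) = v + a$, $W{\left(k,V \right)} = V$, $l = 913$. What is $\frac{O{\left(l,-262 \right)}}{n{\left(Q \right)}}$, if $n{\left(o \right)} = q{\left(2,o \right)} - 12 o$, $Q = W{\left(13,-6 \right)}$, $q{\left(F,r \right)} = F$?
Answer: $\frac{615}{296} \approx 2.0777$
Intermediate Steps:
$O{\left(v,a \right)} = -9 + \frac{a}{4} + \frac{v}{4}$ ($O{\left(v,a \right)} = -9 + \frac{v + a}{4} = -9 + \frac{a + v}{4} = -9 + \left(\frac{a}{4} + \frac{v}{4}\right) = -9 + \frac{a}{4} + \frac{v}{4}$)
$Q = -6$
$n{\left(o \right)} = 2 - 12 o$
$\frac{O{\left(l,-262 \right)}}{n{\left(Q \right)}} = \frac{-9 + \frac{1}{4} \left(-262\right) + \frac{1}{4} \cdot 913}{2 - -72} = \frac{-9 - \frac{131}{2} + \frac{913}{4}}{2 + 72} = \frac{615}{4 \cdot 74} = \frac{615}{4} \cdot \frac{1}{74} = \frac{615}{296}$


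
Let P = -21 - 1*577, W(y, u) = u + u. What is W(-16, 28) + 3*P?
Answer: -1738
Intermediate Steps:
W(y, u) = 2*u
P = -598 (P = -21 - 577 = -598)
W(-16, 28) + 3*P = 2*28 + 3*(-598) = 56 - 1794 = -1738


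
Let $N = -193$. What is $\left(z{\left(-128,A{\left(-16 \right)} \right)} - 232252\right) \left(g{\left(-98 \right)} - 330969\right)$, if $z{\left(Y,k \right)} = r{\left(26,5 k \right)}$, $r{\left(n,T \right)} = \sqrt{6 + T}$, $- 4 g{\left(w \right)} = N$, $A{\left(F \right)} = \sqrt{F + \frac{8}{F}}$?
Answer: $76857006029 - \frac{1323683 \sqrt{24 + 10 i \sqrt{66}}}{8} \approx 7.6856 \cdot 10^{10} - 9.1162 \cdot 10^{5} i$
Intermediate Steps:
$g{\left(w \right)} = \frac{193}{4}$ ($g{\left(w \right)} = \left(- \frac{1}{4}\right) \left(-193\right) = \frac{193}{4}$)
$z{\left(Y,k \right)} = \sqrt{6 + 5 k}$
$\left(z{\left(-128,A{\left(-16 \right)} \right)} - 232252\right) \left(g{\left(-98 \right)} - 330969\right) = \left(\sqrt{6 + 5 \sqrt{-16 + \frac{8}{-16}}} - 232252\right) \left(\frac{193}{4} - 330969\right) = \left(\sqrt{6 + 5 \sqrt{-16 + 8 \left(- \frac{1}{16}\right)}} - 232252\right) \left(- \frac{1323683}{4}\right) = \left(\sqrt{6 + 5 \sqrt{-16 - \frac{1}{2}}} - 232252\right) \left(- \frac{1323683}{4}\right) = \left(\sqrt{6 + 5 \sqrt{- \frac{33}{2}}} - 232252\right) \left(- \frac{1323683}{4}\right) = \left(\sqrt{6 + 5 \frac{i \sqrt{66}}{2}} - 232252\right) \left(- \frac{1323683}{4}\right) = \left(\sqrt{6 + \frac{5 i \sqrt{66}}{2}} - 232252\right) \left(- \frac{1323683}{4}\right) = \left(-232252 + \sqrt{6 + \frac{5 i \sqrt{66}}{2}}\right) \left(- \frac{1323683}{4}\right) = 76857006029 - \frac{1323683 \sqrt{6 + \frac{5 i \sqrt{66}}{2}}}{4}$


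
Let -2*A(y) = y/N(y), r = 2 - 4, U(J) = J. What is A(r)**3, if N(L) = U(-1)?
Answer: -1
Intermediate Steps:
N(L) = -1
r = -2
A(y) = y/2 (A(y) = -y/(2*(-1)) = -y*(-1)/2 = -(-1)*y/2 = y/2)
A(r)**3 = ((1/2)*(-2))**3 = (-1)**3 = -1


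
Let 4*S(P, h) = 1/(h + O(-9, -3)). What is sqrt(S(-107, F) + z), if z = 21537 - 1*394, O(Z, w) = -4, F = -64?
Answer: sqrt(97765215)/68 ≈ 145.41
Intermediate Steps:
S(P, h) = 1/(4*(-4 + h)) (S(P, h) = 1/(4*(h - 4)) = 1/(4*(-4 + h)))
z = 21143 (z = 21537 - 394 = 21143)
sqrt(S(-107, F) + z) = sqrt(1/(4*(-4 - 64)) + 21143) = sqrt((1/4)/(-68) + 21143) = sqrt((1/4)*(-1/68) + 21143) = sqrt(-1/272 + 21143) = sqrt(5750895/272) = sqrt(97765215)/68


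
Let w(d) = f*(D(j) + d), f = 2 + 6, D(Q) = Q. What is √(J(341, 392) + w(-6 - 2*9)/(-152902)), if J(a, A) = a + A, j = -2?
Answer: √4284213659837/76451 ≈ 27.074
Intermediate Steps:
f = 8
w(d) = -16 + 8*d (w(d) = 8*(-2 + d) = -16 + 8*d)
J(a, A) = A + a
√(J(341, 392) + w(-6 - 2*9)/(-152902)) = √((392 + 341) + (-16 + 8*(-6 - 2*9))/(-152902)) = √(733 + (-16 + 8*(-6 - 18))*(-1/152902)) = √(733 + (-16 + 8*(-24))*(-1/152902)) = √(733 + (-16 - 192)*(-1/152902)) = √(733 - 208*(-1/152902)) = √(733 + 104/76451) = √(56038687/76451) = √4284213659837/76451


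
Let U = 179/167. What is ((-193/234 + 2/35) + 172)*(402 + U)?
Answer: 94399280009/1367730 ≈ 69019.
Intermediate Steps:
U = 179/167 (U = 179*(1/167) = 179/167 ≈ 1.0719)
((-193/234 + 2/35) + 172)*(402 + U) = ((-193/234 + 2/35) + 172)*(402 + 179/167) = ((-193*1/234 + 2*(1/35)) + 172)*(67313/167) = ((-193/234 + 2/35) + 172)*(67313/167) = (-6287/8190 + 172)*(67313/167) = (1402393/8190)*(67313/167) = 94399280009/1367730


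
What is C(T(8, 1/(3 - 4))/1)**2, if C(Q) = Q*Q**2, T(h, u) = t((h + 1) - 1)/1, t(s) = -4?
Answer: 4096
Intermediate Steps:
T(h, u) = -4 (T(h, u) = -4/1 = -4*1 = -4)
C(Q) = Q**3
C(T(8, 1/(3 - 4))/1)**2 = ((-4/1)**3)**2 = ((-4*1)**3)**2 = ((-4)**3)**2 = (-64)**2 = 4096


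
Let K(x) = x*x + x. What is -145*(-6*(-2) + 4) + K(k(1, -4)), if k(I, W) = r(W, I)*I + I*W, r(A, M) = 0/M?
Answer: -2308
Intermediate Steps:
r(A, M) = 0
k(I, W) = I*W (k(I, W) = 0*I + I*W = 0 + I*W = I*W)
K(x) = x + x² (K(x) = x² + x = x + x²)
-145*(-6*(-2) + 4) + K(k(1, -4)) = -145*(-6*(-2) + 4) + (1*(-4))*(1 + 1*(-4)) = -145*(12 + 4) - 4*(1 - 4) = -145*16 - 4*(-3) = -2320 + 12 = -2308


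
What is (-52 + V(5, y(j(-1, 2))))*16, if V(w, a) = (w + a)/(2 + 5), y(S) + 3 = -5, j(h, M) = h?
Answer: -5872/7 ≈ -838.86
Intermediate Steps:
y(S) = -8 (y(S) = -3 - 5 = -8)
V(w, a) = a/7 + w/7 (V(w, a) = (a + w)/7 = (a + w)*(⅐) = a/7 + w/7)
(-52 + V(5, y(j(-1, 2))))*16 = (-52 + ((⅐)*(-8) + (⅐)*5))*16 = (-52 + (-8/7 + 5/7))*16 = (-52 - 3/7)*16 = -367/7*16 = -5872/7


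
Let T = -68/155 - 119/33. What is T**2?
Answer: 428034721/26163225 ≈ 16.360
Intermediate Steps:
T = -20689/5115 (T = -68*1/155 - 119*1/33 = -68/155 - 119/33 = -20689/5115 ≈ -4.0448)
T**2 = (-20689/5115)**2 = 428034721/26163225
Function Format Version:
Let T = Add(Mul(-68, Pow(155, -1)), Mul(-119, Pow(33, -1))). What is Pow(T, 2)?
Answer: Rational(428034721, 26163225) ≈ 16.360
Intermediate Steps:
T = Rational(-20689, 5115) (T = Add(Mul(-68, Rational(1, 155)), Mul(-119, Rational(1, 33))) = Add(Rational(-68, 155), Rational(-119, 33)) = Rational(-20689, 5115) ≈ -4.0448)
Pow(T, 2) = Pow(Rational(-20689, 5115), 2) = Rational(428034721, 26163225)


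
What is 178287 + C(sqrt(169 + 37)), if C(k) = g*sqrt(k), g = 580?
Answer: 178287 + 580*206**(1/4) ≈ 1.8048e+5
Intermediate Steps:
C(k) = 580*sqrt(k)
178287 + C(sqrt(169 + 37)) = 178287 + 580*sqrt(sqrt(169 + 37)) = 178287 + 580*sqrt(sqrt(206)) = 178287 + 580*206**(1/4)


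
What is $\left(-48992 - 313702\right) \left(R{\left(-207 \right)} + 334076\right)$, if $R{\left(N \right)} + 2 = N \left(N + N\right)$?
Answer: $-152248785768$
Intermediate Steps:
$R{\left(N \right)} = -2 + 2 N^{2}$ ($R{\left(N \right)} = -2 + N \left(N + N\right) = -2 + N 2 N = -2 + 2 N^{2}$)
$\left(-48992 - 313702\right) \left(R{\left(-207 \right)} + 334076\right) = \left(-48992 - 313702\right) \left(\left(-2 + 2 \left(-207\right)^{2}\right) + 334076\right) = - 362694 \left(\left(-2 + 2 \cdot 42849\right) + 334076\right) = - 362694 \left(\left(-2 + 85698\right) + 334076\right) = - 362694 \left(85696 + 334076\right) = \left(-362694\right) 419772 = -152248785768$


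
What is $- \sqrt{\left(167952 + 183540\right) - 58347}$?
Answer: $- \sqrt{293145} \approx -541.43$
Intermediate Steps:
$- \sqrt{\left(167952 + 183540\right) - 58347} = - \sqrt{351492 - 58347} = - \sqrt{293145}$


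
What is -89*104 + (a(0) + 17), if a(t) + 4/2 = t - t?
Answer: -9241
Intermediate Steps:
a(t) = -2 (a(t) = -2 + (t - t) = -2 + 0 = -2)
-89*104 + (a(0) + 17) = -89*104 + (-2 + 17) = -9256 + 15 = -9241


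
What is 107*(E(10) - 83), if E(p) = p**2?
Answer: 1819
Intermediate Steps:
107*(E(10) - 83) = 107*(10**2 - 83) = 107*(100 - 83) = 107*17 = 1819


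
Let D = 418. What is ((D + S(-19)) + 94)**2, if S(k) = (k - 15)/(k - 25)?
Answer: 127260961/484 ≈ 2.6294e+5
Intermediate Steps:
S(k) = (-15 + k)/(-25 + k)
((D + S(-19)) + 94)**2 = ((418 + (-15 - 19)/(-25 - 19)) + 94)**2 = ((418 - 34/(-44)) + 94)**2 = ((418 - 1/44*(-34)) + 94)**2 = ((418 + 17/22) + 94)**2 = (9213/22 + 94)**2 = (11281/22)**2 = 127260961/484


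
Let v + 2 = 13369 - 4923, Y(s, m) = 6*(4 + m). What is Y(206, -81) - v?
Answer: -8906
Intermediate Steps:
Y(s, m) = 24 + 6*m
v = 8444 (v = -2 + (13369 - 4923) = -2 + 8446 = 8444)
Y(206, -81) - v = (24 + 6*(-81)) - 1*8444 = (24 - 486) - 8444 = -462 - 8444 = -8906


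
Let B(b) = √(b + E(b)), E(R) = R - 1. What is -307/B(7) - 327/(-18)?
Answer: 109/6 - 307*√13/13 ≈ -66.980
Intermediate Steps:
E(R) = -1 + R
B(b) = √(-1 + 2*b) (B(b) = √(b + (-1 + b)) = √(-1 + 2*b))
-307/B(7) - 327/(-18) = -307/√(-1 + 2*7) - 327/(-18) = -307/√(-1 + 14) - 327*(-1/18) = -307*√13/13 + 109/6 = 109/6 - 307*√13/13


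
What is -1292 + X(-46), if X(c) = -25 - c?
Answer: -1271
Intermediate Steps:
-1292 + X(-46) = -1292 + (-25 - 1*(-46)) = -1292 + (-25 + 46) = -1292 + 21 = -1271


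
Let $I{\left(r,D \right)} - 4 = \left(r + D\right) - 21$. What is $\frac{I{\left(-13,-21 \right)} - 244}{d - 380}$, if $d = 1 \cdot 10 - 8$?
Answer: $\frac{295}{378} \approx 0.78042$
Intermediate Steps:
$I{\left(r,D \right)} = -17 + D + r$ ($I{\left(r,D \right)} = 4 - \left(21 - D - r\right) = 4 + \left(-21 + D + r\right) = -17 + D + r$)
$d = 2$ ($d = 10 - 8 = 2$)
$\frac{I{\left(-13,-21 \right)} - 244}{d - 380} = \frac{\left(-17 - 21 - 13\right) - 244}{2 - 380} = \frac{-51 - 244}{-378} = \left(-295\right) \left(- \frac{1}{378}\right) = \frac{295}{378}$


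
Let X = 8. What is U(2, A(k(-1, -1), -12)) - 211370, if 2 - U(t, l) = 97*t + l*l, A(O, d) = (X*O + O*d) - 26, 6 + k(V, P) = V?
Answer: -211566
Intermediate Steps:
k(V, P) = -6 + V
A(O, d) = -26 + 8*O + O*d (A(O, d) = (8*O + O*d) - 26 = -26 + 8*O + O*d)
U(t, l) = 2 - l**2 - 97*t (U(t, l) = 2 - (97*t + l*l) = 2 - (97*t + l**2) = 2 - (l**2 + 97*t) = 2 + (-l**2 - 97*t) = 2 - l**2 - 97*t)
U(2, A(k(-1, -1), -12)) - 211370 = (2 - (-26 + 8*(-6 - 1) + (-6 - 1)*(-12))**2 - 97*2) - 211370 = (2 - (-26 + 8*(-7) - 7*(-12))**2 - 194) - 211370 = (2 - (-26 - 56 + 84)**2 - 194) - 211370 = (2 - 1*2**2 - 194) - 211370 = (2 - 1*4 - 194) - 211370 = (2 - 4 - 194) - 211370 = -196 - 211370 = -211566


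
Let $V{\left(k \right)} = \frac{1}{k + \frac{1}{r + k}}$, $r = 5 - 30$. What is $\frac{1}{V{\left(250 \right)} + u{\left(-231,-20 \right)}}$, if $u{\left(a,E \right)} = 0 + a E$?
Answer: $\frac{56251}{259879845} \approx 0.00021645$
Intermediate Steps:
$r = -25$ ($r = 5 - 30 = -25$)
$u{\left(a,E \right)} = E a$ ($u{\left(a,E \right)} = 0 + E a = E a$)
$V{\left(k \right)} = \frac{1}{k + \frac{1}{-25 + k}}$
$\frac{1}{V{\left(250 \right)} + u{\left(-231,-20 \right)}} = \frac{1}{\frac{-25 + 250}{1 + 250^{2} - 6250} - -4620} = \frac{1}{\frac{1}{1 + 62500 - 6250} \cdot 225 + 4620} = \frac{1}{\frac{1}{56251} \cdot 225 + 4620} = \frac{1}{\frac{225}{56251} + 4620} = \frac{1}{\frac{259879845}{56251}} = \frac{56251}{259879845}$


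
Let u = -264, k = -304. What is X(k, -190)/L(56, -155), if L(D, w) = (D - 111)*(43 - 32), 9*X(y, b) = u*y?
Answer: -2432/165 ≈ -14.739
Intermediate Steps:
X(y, b) = -88*y/3 (X(y, b) = (-264*y)/9 = -88*y/3)
L(D, w) = -1221 + 11*D (L(D, w) = (-111 + D)*11 = -1221 + 11*D)
X(k, -190)/L(56, -155) = (-88/3*(-304))/(-1221 + 11*56) = 26752/(3*(-1221 + 616)) = (26752/3)/(-605) = (26752/3)*(-1/605) = -2432/165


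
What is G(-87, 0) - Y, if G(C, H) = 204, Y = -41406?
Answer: 41610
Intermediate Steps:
G(-87, 0) - Y = 204 - 1*(-41406) = 204 + 41406 = 41610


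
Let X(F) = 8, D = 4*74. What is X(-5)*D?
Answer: 2368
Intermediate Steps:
D = 296
X(-5)*D = 8*296 = 2368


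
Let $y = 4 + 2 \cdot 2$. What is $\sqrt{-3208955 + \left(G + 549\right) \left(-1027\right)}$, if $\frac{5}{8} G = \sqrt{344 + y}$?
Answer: $\frac{\sqrt{-94319450 - 164320 \sqrt{22}}}{5} \approx 1950.3 i$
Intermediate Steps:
$y = 8$ ($y = 4 + 4 = 8$)
$G = \frac{32 \sqrt{22}}{5}$ ($G = \frac{8 \sqrt{344 + 8}}{5} = \frac{8 \sqrt{352}}{5} = \frac{8 \cdot 4 \sqrt{22}}{5} = \frac{32 \sqrt{22}}{5} \approx 30.019$)
$\sqrt{-3208955 + \left(G + 549\right) \left(-1027\right)} = \sqrt{-3208955 + \left(\frac{32 \sqrt{22}}{5} + 549\right) \left(-1027\right)} = \sqrt{-3208955 + \left(549 + \frac{32 \sqrt{22}}{5}\right) \left(-1027\right)} = \sqrt{-3208955 - \left(563823 + \frac{32864 \sqrt{22}}{5}\right)} = \sqrt{-3772778 - \frac{32864 \sqrt{22}}{5}}$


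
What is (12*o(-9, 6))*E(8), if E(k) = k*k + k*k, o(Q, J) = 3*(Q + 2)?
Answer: -32256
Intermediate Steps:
o(Q, J) = 6 + 3*Q (o(Q, J) = 3*(2 + Q) = 6 + 3*Q)
E(k) = 2*k² (E(k) = k² + k² = 2*k²)
(12*o(-9, 6))*E(8) = (12*(6 + 3*(-9)))*(2*8²) = (12*(6 - 27))*(2*64) = (12*(-21))*128 = -252*128 = -32256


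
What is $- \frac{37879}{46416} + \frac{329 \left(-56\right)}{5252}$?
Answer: $- \frac{263527223}{60944208} \approx -4.3241$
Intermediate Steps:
$- \frac{37879}{46416} + \frac{329 \left(-56\right)}{5252} = \left(-37879\right) \frac{1}{46416} - \frac{4606}{1313} = - \frac{37879}{46416} - \frac{4606}{1313} = - \frac{263527223}{60944208}$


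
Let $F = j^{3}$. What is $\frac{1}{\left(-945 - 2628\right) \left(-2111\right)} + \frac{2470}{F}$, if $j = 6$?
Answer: $\frac{1035012757}{90511236} \approx 11.435$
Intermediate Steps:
$F = 216$ ($F = 6^{3} = 216$)
$\frac{1}{\left(-945 - 2628\right) \left(-2111\right)} + \frac{2470}{F} = \frac{1}{\left(-945 - 2628\right) \left(-2111\right)} + \frac{2470}{216} = \frac{1}{-3573} \left(- \frac{1}{2111}\right) + 2470 \cdot \frac{1}{216} = \left(- \frac{1}{3573}\right) \left(- \frac{1}{2111}\right) + \frac{1235}{108} = \frac{1}{7542603} + \frac{1235}{108} = \frac{1035012757}{90511236}$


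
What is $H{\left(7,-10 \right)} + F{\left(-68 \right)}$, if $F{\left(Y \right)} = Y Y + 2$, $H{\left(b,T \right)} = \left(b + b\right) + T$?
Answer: $4630$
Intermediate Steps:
$H{\left(b,T \right)} = T + 2 b$ ($H{\left(b,T \right)} = 2 b + T = T + 2 b$)
$F{\left(Y \right)} = 2 + Y^{2}$ ($F{\left(Y \right)} = Y^{2} + 2 = 2 + Y^{2}$)
$H{\left(7,-10 \right)} + F{\left(-68 \right)} = \left(-10 + 2 \cdot 7\right) + \left(2 + \left(-68\right)^{2}\right) = \left(-10 + 14\right) + \left(2 + 4624\right) = 4 + 4626 = 4630$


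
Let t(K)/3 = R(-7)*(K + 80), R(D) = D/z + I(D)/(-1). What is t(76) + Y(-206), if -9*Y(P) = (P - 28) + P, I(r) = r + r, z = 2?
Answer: 44666/9 ≈ 4962.9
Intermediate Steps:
I(r) = 2*r
R(D) = -3*D/2 (R(D) = D/2 + (2*D)/(-1) = D*(1/2) + (2*D)*(-1) = D/2 - 2*D = -3*D/2)
Y(P) = 28/9 - 2*P/9 (Y(P) = -((P - 28) + P)/9 = -((-28 + P) + P)/9 = -(-28 + 2*P)/9 = 28/9 - 2*P/9)
t(K) = 2520 + 63*K/2 (t(K) = 3*((-3/2*(-7))*(K + 80)) = 3*(21*(80 + K)/2) = 3*(840 + 21*K/2) = 2520 + 63*K/2)
t(76) + Y(-206) = (2520 + (63/2)*76) + (28/9 - 2/9*(-206)) = (2520 + 2394) + (28/9 + 412/9) = 4914 + 440/9 = 44666/9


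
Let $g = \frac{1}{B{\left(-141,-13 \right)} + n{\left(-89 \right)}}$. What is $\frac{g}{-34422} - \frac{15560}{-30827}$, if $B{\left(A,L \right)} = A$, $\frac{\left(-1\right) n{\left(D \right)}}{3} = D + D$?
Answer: $\frac{210493252933}{417022908642} \approx 0.50475$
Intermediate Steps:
$n{\left(D \right)} = - 6 D$ ($n{\left(D \right)} = - 3 \left(D + D\right) = - 3 \cdot 2 D = - 6 D$)
$g = \frac{1}{393}$ ($g = \frac{1}{-141 - -534} = \frac{1}{-141 + 534} = \frac{1}{393} \approx 0.0025445$)
$\frac{g}{-34422} - \frac{15560}{-30827} = \frac{1}{393 \left(-34422\right)} - \frac{15560}{-30827} = \frac{1}{393} \left(- \frac{1}{34422}\right) - - \frac{15560}{30827} = - \frac{1}{13527846} + \frac{15560}{30827} = \frac{210493252933}{417022908642}$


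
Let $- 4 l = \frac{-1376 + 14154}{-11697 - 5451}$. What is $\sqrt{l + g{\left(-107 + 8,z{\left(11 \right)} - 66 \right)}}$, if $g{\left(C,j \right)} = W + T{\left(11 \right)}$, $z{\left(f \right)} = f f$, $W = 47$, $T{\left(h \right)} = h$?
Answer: $\frac{\sqrt{17109905718}}{17148} \approx 7.628$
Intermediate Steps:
$z{\left(f \right)} = f^{2}$
$l = \frac{6389}{34296}$ ($l = - \frac{\left(-1376 + 14154\right) \frac{1}{-11697 - 5451}}{4} = - \frac{12778 \frac{1}{-17148}}{4} = - \frac{12778 \left(- \frac{1}{17148}\right)}{4} = \left(- \frac{1}{4}\right) \left(- \frac{6389}{8574}\right) = \frac{6389}{34296} \approx 0.18629$)
$g{\left(C,j \right)} = 58$ ($g{\left(C,j \right)} = 47 + 11 = 58$)
$\sqrt{l + g{\left(-107 + 8,z{\left(11 \right)} - 66 \right)}} = \sqrt{\frac{6389}{34296} + 58} = \sqrt{\frac{1995557}{34296}} = \frac{\sqrt{17109905718}}{17148}$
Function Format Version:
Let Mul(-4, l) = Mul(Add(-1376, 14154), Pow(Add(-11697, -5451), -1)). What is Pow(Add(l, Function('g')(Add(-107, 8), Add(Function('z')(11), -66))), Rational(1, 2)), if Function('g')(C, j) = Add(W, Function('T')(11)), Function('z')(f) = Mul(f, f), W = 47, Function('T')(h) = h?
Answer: Mul(Rational(1, 17148), Pow(17109905718, Rational(1, 2))) ≈ 7.6280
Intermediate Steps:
Function('z')(f) = Pow(f, 2)
l = Rational(6389, 34296) (l = Mul(Rational(-1, 4), Mul(Add(-1376, 14154), Pow(Add(-11697, -5451), -1))) = Mul(Rational(-1, 4), Mul(12778, Pow(-17148, -1))) = Mul(Rational(-1, 4), Mul(12778, Rational(-1, 17148))) = Mul(Rational(-1, 4), Rational(-6389, 8574)) = Rational(6389, 34296) ≈ 0.18629)
Function('g')(C, j) = 58 (Function('g')(C, j) = Add(47, 11) = 58)
Pow(Add(l, Function('g')(Add(-107, 8), Add(Function('z')(11), -66))), Rational(1, 2)) = Pow(Add(Rational(6389, 34296), 58), Rational(1, 2)) = Pow(Rational(1995557, 34296), Rational(1, 2)) = Mul(Rational(1, 17148), Pow(17109905718, Rational(1, 2)))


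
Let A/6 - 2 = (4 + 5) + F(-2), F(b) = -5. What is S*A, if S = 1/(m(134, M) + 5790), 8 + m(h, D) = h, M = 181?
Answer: 3/493 ≈ 0.0060852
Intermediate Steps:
m(h, D) = -8 + h
S = 1/5916 (S = 1/((-8 + 134) + 5790) = 1/(126 + 5790) = 1/5916 ≈ 0.00016903)
A = 36 (A = 12 + 6*((4 + 5) - 5) = 12 + 6*(9 - 5) = 12 + 6*4 = 12 + 24 = 36)
S*A = (1/5916)*36 = 3/493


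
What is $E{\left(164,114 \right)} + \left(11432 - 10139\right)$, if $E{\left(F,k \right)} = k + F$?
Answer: $1571$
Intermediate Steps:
$E{\left(F,k \right)} = F + k$
$E{\left(164,114 \right)} + \left(11432 - 10139\right) = \left(164 + 114\right) + \left(11432 - 10139\right) = 278 + 1293 = 1571$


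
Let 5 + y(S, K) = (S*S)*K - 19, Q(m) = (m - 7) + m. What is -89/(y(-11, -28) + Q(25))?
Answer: 89/3369 ≈ 0.026417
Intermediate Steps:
Q(m) = -7 + 2*m (Q(m) = (-7 + m) + m = -7 + 2*m)
y(S, K) = -24 + K*S² (y(S, K) = -5 + ((S*S)*K - 19) = -5 + (S²*K - 19) = -5 + (K*S² - 19) = -5 + (-19 + K*S²) = -24 + K*S²)
-89/(y(-11, -28) + Q(25)) = -89/((-24 - 28*(-11)²) + (-7 + 2*25)) = -89/((-24 - 28*121) + (-7 + 50)) = -89/((-24 - 3388) + 43) = -89/(-3412 + 43) = -89/(-3369) = -89*(-1/3369) = 89/3369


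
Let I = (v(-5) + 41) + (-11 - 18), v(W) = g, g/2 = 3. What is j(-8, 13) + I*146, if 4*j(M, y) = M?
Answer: 2626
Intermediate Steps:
g = 6 (g = 2*3 = 6)
j(M, y) = M/4
v(W) = 6
I = 18 (I = (6 + 41) + (-11 - 18) = 47 - 29 = 18)
j(-8, 13) + I*146 = (1/4)*(-8) + 18*146 = -2 + 2628 = 2626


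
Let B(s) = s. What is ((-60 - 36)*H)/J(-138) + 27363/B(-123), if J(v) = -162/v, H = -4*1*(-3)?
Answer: -148067/123 ≈ -1203.8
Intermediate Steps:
H = 12 (H = -4*(-3) = 12)
((-60 - 36)*H)/J(-138) + 27363/B(-123) = ((-60 - 36)*12)/((-162/(-138))) + 27363/(-123) = (-96*12)/((-162*(-1/138))) + 27363*(-1/123) = -1152/27/23 - 9121/41 = -1152*23/27 - 9121/41 = -2944/3 - 9121/41 = -148067/123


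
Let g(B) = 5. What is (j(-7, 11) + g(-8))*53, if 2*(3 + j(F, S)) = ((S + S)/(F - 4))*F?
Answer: 477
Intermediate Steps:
j(F, S) = -3 + F*S/(-4 + F) (j(F, S) = -3 + (((S + S)/(F - 4))*F)/2 = -3 + (((2*S)/(-4 + F))*F)/2 = -3 + ((2*S/(-4 + F))*F)/2 = -3 + (2*F*S/(-4 + F))/2 = -3 + F*S/(-4 + F))
(j(-7, 11) + g(-8))*53 = ((12 - 3*(-7) - 7*11)/(-4 - 7) + 5)*53 = ((12 + 21 - 77)/(-11) + 5)*53 = (-1/11*(-44) + 5)*53 = (4 + 5)*53 = 9*53 = 477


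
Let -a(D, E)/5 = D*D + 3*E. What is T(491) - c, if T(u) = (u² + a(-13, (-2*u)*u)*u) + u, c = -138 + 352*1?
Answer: 3550949593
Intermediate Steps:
c = 214 (c = -138 + 352 = 214)
a(D, E) = -15*E - 5*D² (a(D, E) = -5*(D*D + 3*E) = -5*(D² + 3*E) = -15*E - 5*D²)
T(u) = u + u² + u*(-845 + 30*u²) (T(u) = (u² + (-15*(-2*u)*u - 5*(-13)²)*u) + u = (u² + (-(-30)*u² - 5*169)*u) + u = (u² + (30*u² - 845)*u) + u = (u² + (-845 + 30*u²)*u) + u = (u² + u*(-845 + 30*u²)) + u = u + u² + u*(-845 + 30*u²))
T(491) - c = 491*(-844 + 491 + 30*491²) - 1*214 = 491*(-844 + 491 + 30*241081) - 214 = 491*(-844 + 491 + 7232430) - 214 = 491*7232077 - 214 = 3550949807 - 214 = 3550949593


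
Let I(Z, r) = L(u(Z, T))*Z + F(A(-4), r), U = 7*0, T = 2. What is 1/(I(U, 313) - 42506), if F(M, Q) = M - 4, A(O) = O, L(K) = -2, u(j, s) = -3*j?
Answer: -1/42514 ≈ -2.3522e-5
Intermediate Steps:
U = 0
F(M, Q) = -4 + M
I(Z, r) = -8 - 2*Z (I(Z, r) = -2*Z + (-4 - 4) = -2*Z - 8 = -8 - 2*Z)
1/(I(U, 313) - 42506) = 1/((-8 - 2*0) - 42506) = 1/((-8 + 0) - 42506) = 1/(-8 - 42506) = 1/(-42514) = -1/42514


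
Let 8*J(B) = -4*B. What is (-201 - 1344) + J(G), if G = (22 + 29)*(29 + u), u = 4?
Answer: -4773/2 ≈ -2386.5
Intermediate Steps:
G = 1683 (G = (22 + 29)*(29 + 4) = 51*33 = 1683)
J(B) = -B/2 (J(B) = (-4*B)/8 = -B/2)
(-201 - 1344) + J(G) = (-201 - 1344) - ½*1683 = -1545 - 1683/2 = -4773/2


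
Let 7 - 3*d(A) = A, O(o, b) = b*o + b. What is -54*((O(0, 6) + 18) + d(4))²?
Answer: -33750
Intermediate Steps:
O(o, b) = b + b*o
d(A) = 7/3 - A/3
-54*((O(0, 6) + 18) + d(4))² = -54*((6*(1 + 0) + 18) + (7/3 - ⅓*4))² = -54*((6*1 + 18) + (7/3 - 4/3))² = -54*((6 + 18) + 1)² = -54*(24 + 1)² = -54*25² = -54*625 = -33750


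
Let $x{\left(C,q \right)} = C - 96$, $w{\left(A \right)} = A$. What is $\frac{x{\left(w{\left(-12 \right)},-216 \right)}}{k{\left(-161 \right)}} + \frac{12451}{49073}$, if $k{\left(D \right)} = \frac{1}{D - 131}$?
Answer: $\frac{1547578579}{49073} \approx 31536.0$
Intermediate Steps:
$k{\left(D \right)} = \frac{1}{-131 + D}$
$x{\left(C,q \right)} = -96 + C$
$\frac{x{\left(w{\left(-12 \right)},-216 \right)}}{k{\left(-161 \right)}} + \frac{12451}{49073} = \frac{-96 - 12}{\frac{1}{-131 - 161}} + \frac{12451}{49073} = - \frac{108}{\frac{1}{-292}} + 12451 \cdot \frac{1}{49073} = - \frac{108}{- \frac{1}{292}} + \frac{12451}{49073} = \left(-108\right) \left(-292\right) + \frac{12451}{49073} = 31536 + \frac{12451}{49073} = \frac{1547578579}{49073}$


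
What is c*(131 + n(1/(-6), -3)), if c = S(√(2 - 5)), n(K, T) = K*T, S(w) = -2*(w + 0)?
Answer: -263*I*√3 ≈ -455.53*I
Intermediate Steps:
S(w) = -2*w
c = -2*I*√3 (c = -2*√(2 - 5) = -2*I*√3 ≈ -3.4641*I)
c*(131 + n(1/(-6), -3)) = (-2*I*√3)*(131 - 3/(-6)) = (-2*I*√3)*(131 - ⅙*(-3)) = (-2*I*√3)*(131 + ½) = -2*I*√3*(263/2) = -263*I*√3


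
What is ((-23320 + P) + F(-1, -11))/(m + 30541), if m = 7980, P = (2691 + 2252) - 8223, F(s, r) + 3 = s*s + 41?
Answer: -26561/38521 ≈ -0.68952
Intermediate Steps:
F(s, r) = 38 + s² (F(s, r) = -3 + (s*s + 41) = -3 + (s² + 41) = -3 + (41 + s²) = 38 + s²)
P = -3280 (P = 4943 - 8223 = -3280)
((-23320 + P) + F(-1, -11))/(m + 30541) = ((-23320 - 3280) + (38 + (-1)²))/(7980 + 30541) = (-26600 + (38 + 1))/38521 = (-26600 + 39)*(1/38521) = -26561*1/38521 = -26561/38521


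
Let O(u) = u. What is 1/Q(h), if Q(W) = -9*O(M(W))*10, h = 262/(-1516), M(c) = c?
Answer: 379/5895 ≈ 0.064292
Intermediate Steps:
h = -131/758 (h = 262*(-1/1516) = -131/758 ≈ -0.17282)
Q(W) = -90*W (Q(W) = -9*W*10 = -90*W)
1/Q(h) = 1/(-90*(-131/758)) = 1/(5895/379) = 379/5895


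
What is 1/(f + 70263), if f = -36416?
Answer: 1/33847 ≈ 2.9545e-5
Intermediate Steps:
1/(f + 70263) = 1/(-36416 + 70263) = 1/33847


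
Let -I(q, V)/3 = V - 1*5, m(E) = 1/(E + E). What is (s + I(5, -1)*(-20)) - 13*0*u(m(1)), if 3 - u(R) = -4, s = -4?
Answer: -364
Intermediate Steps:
m(E) = 1/(2*E)
u(R) = 7 (u(R) = 3 - 1*(-4) = 3 + 4 = 7)
I(q, V) = 15 - 3*V (I(q, V) = -3*(V - 1*5) = -3*(V - 5) = -3*(-5 + V) = 15 - 3*V)
(s + I(5, -1)*(-20)) - 13*0*u(m(1)) = (-4 + (15 - 3*(-1))*(-20)) - 13*0*7 = (-4 + (15 + 3)*(-20)) - 0*7 = (-4 + 18*(-20)) - 1*0 = (-4 - 360) + 0 = -364 + 0 = -364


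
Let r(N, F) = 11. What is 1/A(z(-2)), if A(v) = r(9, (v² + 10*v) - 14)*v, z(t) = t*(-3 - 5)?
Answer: 1/176 ≈ 0.0056818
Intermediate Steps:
z(t) = -8*t (z(t) = t*(-8) = -8*t)
A(v) = 11*v
1/A(z(-2)) = 1/(11*(-8*(-2))) = 1/(11*16) = 1/176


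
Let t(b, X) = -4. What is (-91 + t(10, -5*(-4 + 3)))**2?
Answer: 9025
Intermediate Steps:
(-91 + t(10, -5*(-4 + 3)))**2 = (-91 - 4)**2 = (-95)**2 = 9025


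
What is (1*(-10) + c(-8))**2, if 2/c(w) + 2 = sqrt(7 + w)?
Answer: 2912/25 + 216*I/25 ≈ 116.48 + 8.64*I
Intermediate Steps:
c(w) = 2/(-2 + sqrt(7 + w))
(1*(-10) + c(-8))**2 = (1*(-10) + 2/(-2 + sqrt(7 - 8)))**2 = (-10 + 2/(-2 + sqrt(-1)))**2 = (-10 + 2/(-2 + I))**2 = (-10 + 2*((-2 - I)/5))**2 = (-10 + 2*(-2 - I)/5)**2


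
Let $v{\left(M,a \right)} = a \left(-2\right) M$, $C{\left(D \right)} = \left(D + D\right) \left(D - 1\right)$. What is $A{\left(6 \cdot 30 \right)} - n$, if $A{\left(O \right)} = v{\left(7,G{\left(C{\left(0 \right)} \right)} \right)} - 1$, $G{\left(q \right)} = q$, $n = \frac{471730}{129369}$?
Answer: $- \frac{601099}{129369} \approx -4.6464$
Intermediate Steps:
$n = \frac{471730}{129369}$ ($n = 471730 \cdot \frac{1}{129369} = \frac{471730}{129369} \approx 3.6464$)
$C{\left(D \right)} = 2 D \left(-1 + D\right)$
$v{\left(M,a \right)} = - 2 M a$ ($v{\left(M,a \right)} = - 2 a M = - 2 M a$)
$A{\left(O \right)} = -1$ ($A{\left(O \right)} = \left(-2\right) 7 \cdot 2 \cdot 0 \left(-1 + 0\right) - 1 = \left(-2\right) 7 \cdot 2 \cdot 0 \left(-1\right) - 1 = \left(-2\right) 7 \cdot 0 - 1 = 0 - 1 = -1$)
$A{\left(6 \cdot 30 \right)} - n = -1 - \frac{471730}{129369} = - \frac{601099}{129369}$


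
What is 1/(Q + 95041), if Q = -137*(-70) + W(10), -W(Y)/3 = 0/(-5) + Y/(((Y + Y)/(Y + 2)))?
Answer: 1/104613 ≈ 9.5590e-6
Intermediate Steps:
W(Y) = -3 - 3*Y/2 (W(Y) = -3*(0/(-5) + Y/(((Y + Y)/(Y + 2)))) = -3*(0*(-1/5) + Y/(((2*Y)/(2 + Y)))) = -3*(0 + Y/((2*Y/(2 + Y)))) = -3*(0 + Y*((2 + Y)/(2*Y))) = -3*(0 + (1 + Y/2)) = -3*(1 + Y/2) = -3 - 3*Y/2)
Q = 9572 (Q = -137*(-70) + (-3 - 3/2*10) = 9590 + (-3 - 15) = 9590 - 18 = 9572)
1/(Q + 95041) = 1/(9572 + 95041) = 1/104613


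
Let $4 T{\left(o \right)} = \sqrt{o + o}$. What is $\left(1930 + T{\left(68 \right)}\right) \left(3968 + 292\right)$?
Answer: $8221800 + 2130 \sqrt{34} \approx 8.2342 \cdot 10^{6}$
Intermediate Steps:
$T{\left(o \right)} = \frac{\sqrt{2} \sqrt{o}}{4}$ ($T{\left(o \right)} = \frac{\sqrt{o + o}}{4} = \frac{\sqrt{2 o}}{4} = \frac{\sqrt{2} \sqrt{o}}{4}$)
$\left(1930 + T{\left(68 \right)}\right) \left(3968 + 292\right) = \left(1930 + \frac{\sqrt{2} \sqrt{68}}{4}\right) \left(3968 + 292\right) = \left(1930 + \frac{\sqrt{2} \cdot 2 \sqrt{17}}{4}\right) 4260 = \left(1930 + \frac{\sqrt{34}}{2}\right) 4260 = 8221800 + 2130 \sqrt{34}$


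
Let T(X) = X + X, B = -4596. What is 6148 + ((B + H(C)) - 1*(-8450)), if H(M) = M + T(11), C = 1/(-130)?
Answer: 1303119/130 ≈ 10024.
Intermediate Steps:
C = -1/130 ≈ -0.0076923
T(X) = 2*X
H(M) = 22 + M (H(M) = M + 2*11 = M + 22 = 22 + M)
6148 + ((B + H(C)) - 1*(-8450)) = 6148 + ((-4596 + (22 - 1/130)) - 1*(-8450)) = 6148 + ((-4596 + 2859/130) + 8450) = 6148 + (-594621/130 + 8450) = 6148 + 503879/130 = 1303119/130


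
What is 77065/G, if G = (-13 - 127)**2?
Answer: 15413/3920 ≈ 3.9319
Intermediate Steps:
G = 19600 (G = (-140)**2 = 19600)
77065/G = 77065/19600 = 77065*(1/19600) = 15413/3920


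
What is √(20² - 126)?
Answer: √274 ≈ 16.553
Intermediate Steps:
√(20² - 126) = √(400 - 126) = √274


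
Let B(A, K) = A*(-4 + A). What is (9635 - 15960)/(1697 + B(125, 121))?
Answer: -6325/16822 ≈ -0.37600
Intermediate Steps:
(9635 - 15960)/(1697 + B(125, 121)) = (9635 - 15960)/(1697 + 125*(-4 + 125)) = -6325/(1697 + 125*121) = -6325/(1697 + 15125) = -6325/16822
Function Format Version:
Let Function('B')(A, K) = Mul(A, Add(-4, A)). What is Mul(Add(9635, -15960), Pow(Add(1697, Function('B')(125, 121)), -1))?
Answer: Rational(-6325, 16822) ≈ -0.37600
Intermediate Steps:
Mul(Add(9635, -15960), Pow(Add(1697, Function('B')(125, 121)), -1)) = Mul(Add(9635, -15960), Pow(Add(1697, Mul(125, Add(-4, 125))), -1)) = Mul(-6325, Pow(Add(1697, Mul(125, 121)), -1)) = Mul(-6325, Pow(Add(1697, 15125), -1)) = Mul(-6325, Pow(16822, -1)) = Mul(-6325, Rational(1, 16822)) = Rational(-6325, 16822)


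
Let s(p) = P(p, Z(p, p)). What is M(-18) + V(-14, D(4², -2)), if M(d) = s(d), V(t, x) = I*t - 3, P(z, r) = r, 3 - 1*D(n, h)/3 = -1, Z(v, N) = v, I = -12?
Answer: 147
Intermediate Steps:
D(n, h) = 12 (D(n, h) = 9 - 3*(-1) = 9 + 3 = 12)
s(p) = p
V(t, x) = -3 - 12*t (V(t, x) = -12*t - 3 = -3 - 12*t)
M(d) = d
M(-18) + V(-14, D(4², -2)) = -18 + (-3 - 12*(-14)) = -18 + (-3 + 168) = -18 + 165 = 147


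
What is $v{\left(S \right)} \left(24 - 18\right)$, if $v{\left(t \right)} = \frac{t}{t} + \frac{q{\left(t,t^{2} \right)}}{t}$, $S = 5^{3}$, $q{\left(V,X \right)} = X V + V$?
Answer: $93762$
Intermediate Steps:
$q{\left(V,X \right)} = V + V X$ ($q{\left(V,X \right)} = V X + V = V + V X$)
$S = 125$
$v{\left(t \right)} = 2 + t^{2}$ ($v{\left(t \right)} = \frac{t}{t} + \frac{t \left(1 + t^{2}\right)}{t} = 1 + \left(1 + t^{2}\right) = 2 + t^{2}$)
$v{\left(S \right)} \left(24 - 18\right) = \left(2 + 125^{2}\right) \left(24 - 18\right) = \left(2 + 15625\right) 6 = 15627 \cdot 6 = 93762$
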